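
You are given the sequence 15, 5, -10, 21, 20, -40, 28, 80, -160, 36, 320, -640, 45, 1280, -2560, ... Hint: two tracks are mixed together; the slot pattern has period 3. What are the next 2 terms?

Reading positions in blocks of 3 reveals the pattern ABB — 2 tracks woven together.
Subsequence A: 15, 21, 28, 36, 45 — the triangular numbers T_5, T_6, ….
Subsequence B: 5, -10, 20, -40, 80, -160, 320, -640, 1280, -2560 — geometric, ×-2 each step.
The 16th slot belongs to subsequence A; its 6th term is 55.
The 17th slot belongs to subsequence B; its 11th term is 5120.

55, 5120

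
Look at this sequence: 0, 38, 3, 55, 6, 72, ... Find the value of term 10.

106

Odd-indexed and even-indexed terms follow separate rules.
Track A = 0, 3, 6: arithmetic with common difference +3.
Track B = 38, 55, 72: linear: a_n = 21 + 17·n.
The 10th slot belongs to track B; its 5th term is 106.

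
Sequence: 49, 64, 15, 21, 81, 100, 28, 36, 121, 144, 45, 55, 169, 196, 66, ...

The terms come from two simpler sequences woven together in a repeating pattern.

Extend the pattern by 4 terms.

78, 225, 256, 91

The slot pattern repeats as AABB (period 4), so there are 2 interleaved tracks.
Track A is 49, 64, 81, 100, 121, 144, 169, 196, which is the squares 7², 8², 9², ….
Track B is 15, 21, 28, 36, 45, 55, 66, which is triangular numbers starting at T_5.
Term 16 comes from track B (its 8th entry): 78.
Term 17 comes from track A (its 9th entry): 225.
Position 18 falls in track A as its term 10, giving 256.
Position 19 falls in track B as its term 9, giving 91.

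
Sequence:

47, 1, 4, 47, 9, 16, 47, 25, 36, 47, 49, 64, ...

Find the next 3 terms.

47, 81, 100

The slot pattern repeats as ABB (period 3), so there are 2 interleaved tracks.
Track A: 47, 47, 47, 47. Constant 47.
Track B: 1, 4, 9, 16, 25, 36, 49, 64. The squares 1², 2², 3², ….
Term 13 comes from track A (its 5th entry): 47.
Position 14 → track B, term 9 = 81.
Position 15 → track B, term 10 = 100.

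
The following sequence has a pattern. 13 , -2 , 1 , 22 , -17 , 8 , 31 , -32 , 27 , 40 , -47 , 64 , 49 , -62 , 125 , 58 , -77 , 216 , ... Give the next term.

67

Split by position mod 3: positions 1, 4, 7, … form one track, and each other residue class forms its own.
Stream A: 13, 22, 31, 40, 49, 58. Arithmetic with common difference +9.
Stream B: -2, -17, -32, -47, -62, -77. Linear: a_n = 13 − 15·n.
Stream C: 1, 8, 27, 64, 125, 216. The cubes 1³, 2³, 3³, ….
Term 19 comes from stream A (its 7th entry): 67.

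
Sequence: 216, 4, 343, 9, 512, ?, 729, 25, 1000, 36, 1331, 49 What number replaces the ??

Split by position mod 2 into 2 tracks.
Track A: 216, 343, 512, 729, 1000, 1331. The cubes 6³, 7³, 8³, ….
Track B: 4, 9, ?, 25, 36, 49. Perfect squares starting at 2².
So the missing entry in track B is 16.

16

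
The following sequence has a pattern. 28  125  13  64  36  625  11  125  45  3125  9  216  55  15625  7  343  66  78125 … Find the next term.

Split by position mod 4: positions 1, 5, 9, … form one track, and each other residue class forms its own.
Track A: 28, 36, 45, 55, 66 (triangular numbers starting at T_7).
Track B: 125, 625, 3125, 15625, 78125 (powers 5^3, 5^4, 5^5, …).
Track C: 13, 11, 9, 7 (arithmetic, step −2).
Track D: 64, 125, 216, 343 (perfect cubes starting at 4³).
Term 19 comes from track C (its 5th entry): 5.

5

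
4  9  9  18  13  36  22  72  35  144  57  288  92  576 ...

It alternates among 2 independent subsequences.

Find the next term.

Positions 1, 3, 5, … form one subsequence and positions 2, 4, 6, … form another.
Stream A: 4, 9, 13, 22, 35, 57, 92. Fibonacci-style (each term is the sum of the two before it).
Stream B: 9, 18, 36, 72, 144, 288, 576. Geometric with ratio 2.
Position 15 → stream A, term 8 = 149.

149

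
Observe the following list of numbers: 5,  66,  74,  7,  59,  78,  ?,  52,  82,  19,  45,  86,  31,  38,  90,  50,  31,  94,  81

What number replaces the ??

12

Split by position mod 3: positions 1, 4, 7, … form one track, and each other residue class forms its own.
Subsequence A is 5, 7, ?, 19, 31, 50, 81, which is each term equals the sum of the previous two.
Subsequence B is 66, 59, 52, 45, 38, 31, which is arithmetic, step −7.
Subsequence C is 74, 78, 82, 86, 90, 94, which is arithmetic, step +4.
Filling subsequence A at index 3 by its rule yields 12.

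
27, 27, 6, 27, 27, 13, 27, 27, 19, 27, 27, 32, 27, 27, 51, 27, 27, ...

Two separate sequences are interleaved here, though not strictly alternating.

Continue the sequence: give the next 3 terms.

Reading positions in blocks of 3 reveals the pattern AAB — 2 tracks woven together.
Stream A: 27, 27, 27, 27, 27, 27, 27, 27, 27, 27, 27, 27 (the constant sequence 27).
Stream B: 6, 13, 19, 32, 51 (Fibonacci-style (each term is the sum of the two before it)).
Position 18 → stream B, term 6 = 83.
Position 19 → stream A, term 13 = 27.
Position 20 → stream A, term 14 = 27.

83, 27, 27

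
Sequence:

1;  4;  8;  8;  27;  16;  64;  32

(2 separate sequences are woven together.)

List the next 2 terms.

125, 64

Positions 1, 3, 5, … form one subsequence and positions 2, 4, 6, … form another.
Track A: 1, 8, 27, 64 (consecutive cubes n³ from n = 1).
Track B: 4, 8, 16, 32 (powers of 2).
Position 9 → track A, term 5 = 125.
Position 10 → track B, term 5 = 64.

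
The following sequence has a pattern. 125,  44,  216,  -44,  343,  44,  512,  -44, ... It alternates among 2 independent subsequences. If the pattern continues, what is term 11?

Odd-indexed and even-indexed terms follow separate rules.
Stream A: 125, 216, 343, 512 (perfect cubes starting at 5³).
Stream B: 44, -44, 44, -44 (alternating ±44).
Position 11 → stream A, term 6 = 1000.

1000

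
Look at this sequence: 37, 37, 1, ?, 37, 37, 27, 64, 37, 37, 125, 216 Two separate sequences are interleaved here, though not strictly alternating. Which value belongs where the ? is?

8

Reading positions in blocks of 4 reveals the pattern AABB — 2 tracks woven together.
Track A: 37, 37, 37, 37, 37, 37 (always 37).
Track B: 1, ?, 27, 64, 125, 216 (the cubes 1³, 2³, 3³, …).
The gap is track B's term 2; the rule gives 8.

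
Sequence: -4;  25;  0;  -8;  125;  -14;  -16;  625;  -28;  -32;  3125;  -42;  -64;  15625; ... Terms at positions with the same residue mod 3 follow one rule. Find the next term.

-56

Split by position mod 3: positions 1, 4, 7, … form one track, and each other residue class forms its own.
Track A: -4, -8, -16, -32, -64 (a geometric progression (common ratio 2)).
Track B: 25, 125, 625, 3125, 15625 (successive powers of 5).
Track C: 0, -14, -28, -42 (linear: a_n = 14 − 14·n).
Position 15 falls in track C as its term 5, giving -56.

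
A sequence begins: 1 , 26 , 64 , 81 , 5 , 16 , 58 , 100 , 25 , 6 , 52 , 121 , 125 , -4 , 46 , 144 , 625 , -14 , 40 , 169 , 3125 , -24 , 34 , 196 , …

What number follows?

15625

Split by position mod 4 into 4 tracks.
Stream A: 1, 5, 25, 125, 625, 3125 — geometric with ratio 5.
Stream B: 26, 16, 6, -4, -14, -24 — linear: a_n = 36 − 10·n.
Stream C: 64, 58, 52, 46, 40, 34 — subtracting 6 each time.
Stream D: 81, 100, 121, 144, 169, 196 — perfect squares starting at 9².
Position 25 falls in stream A as its term 7, giving 15625.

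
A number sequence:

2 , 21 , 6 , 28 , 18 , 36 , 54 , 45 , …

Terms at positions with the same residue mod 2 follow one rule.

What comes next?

The terms cycle through 2 interleaved subsequences.
Track A = 2, 6, 18, 54: a geometric progression (common ratio 3).
Track B = 21, 28, 36, 45: the triangular numbers T_6, T_7, ….
Position 9 → track A, term 5 = 162.

162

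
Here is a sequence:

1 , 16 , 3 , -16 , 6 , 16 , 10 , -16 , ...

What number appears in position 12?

Taking every 2nd term gives 2 separate tracks.
Track A: 1, 3, 6, 10 — triangular numbers n(n+1)/2 for n = 1, 2, ….
Track B: 16, -16, 16, -16 — the oscillation 16·(−1)^(n+1).
Position 12 falls in track B as its term 6, giving -16.

-16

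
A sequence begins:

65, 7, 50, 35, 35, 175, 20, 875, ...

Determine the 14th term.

109375

The terms cycle through 2 interleaved subsequences.
Track A: 65, 50, 35, 20. Arithmetic with common difference −15.
Track B: 7, 35, 175, 875. A geometric progression (common ratio 5).
Position 14 falls in track B as its term 7, giving 109375.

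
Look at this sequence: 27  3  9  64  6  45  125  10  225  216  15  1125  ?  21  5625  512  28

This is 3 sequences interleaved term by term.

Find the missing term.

Read the sequence 3 terms at a time; column i is its own pattern.
Track A: 27, 64, 125, 216, ?, 512 (perfect cubes starting at 3³).
Track B: 3, 6, 10, 15, 21, 28 (triangular numbers n(n+1)/2 for n = 2, 3, …).
Track C: 9, 45, 225, 1125, 5625 (multiplying by 5 each time).
Track A's pattern makes the blank 343.

343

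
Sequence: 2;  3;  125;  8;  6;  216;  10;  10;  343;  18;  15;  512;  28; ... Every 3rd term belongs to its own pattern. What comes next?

Split by position mod 3 into 3 tracks.
Track A: 2, 8, 10, 18, 28 (Fibonacci-style (each term is the sum of the two before it)).
Track B: 3, 6, 10, 15 (the triangular numbers T_2, T_3, …).
Track C: 125, 216, 343, 512 (the cubes 5³, 6³, 7³, …).
The 14th slot belongs to track B; its 5th term is 21.

21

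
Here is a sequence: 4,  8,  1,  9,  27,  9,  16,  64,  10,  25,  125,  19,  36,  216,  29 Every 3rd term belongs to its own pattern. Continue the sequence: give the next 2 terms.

49, 343

Read the sequence 3 terms at a time; column i is its own pattern.
Subsequence A: 4, 9, 16, 25, 36 — perfect squares starting at 2².
Subsequence B: 8, 27, 64, 125, 216 — the cubes 2³, 3³, 4³, ….
Subsequence C: 1, 9, 10, 19, 29 — each term equals the sum of the previous two.
Position 16 → subsequence A, term 6 = 49.
The 17th slot belongs to subsequence B; its 6th term is 343.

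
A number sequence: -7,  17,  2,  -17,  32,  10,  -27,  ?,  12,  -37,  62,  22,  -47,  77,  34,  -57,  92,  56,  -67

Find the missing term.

Read the sequence 3 terms at a time; column i is its own pattern.
Stream A: -7, -17, -27, -37, -47, -57, -67 — arithmetic with common difference −10.
Stream B: 17, 32, ?, 62, 77, 92 — arithmetic with common difference +15.
Stream C: 2, 10, 12, 22, 34, 56 — each term equals the sum of the previous two.
Stream B's pattern makes the blank 47.

47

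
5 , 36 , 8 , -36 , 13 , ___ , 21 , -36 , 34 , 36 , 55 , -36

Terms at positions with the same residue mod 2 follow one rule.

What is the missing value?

36

The terms cycle through 2 interleaved subsequences.
Track A = 5, 8, 13, 21, 34, 55: each term equals the sum of the previous two.
Track B = 36, -36, ?, -36, 36, -36: the oscillation 36·(−1)^(n+1).
Track B's pattern makes the blank 36.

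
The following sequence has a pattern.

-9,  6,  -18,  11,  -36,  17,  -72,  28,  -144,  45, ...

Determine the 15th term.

Positions 1, 3, 5, … form one subsequence and positions 2, 4, 6, … form another.
Track A = -9, -18, -36, -72, -144: a geometric progression (common ratio 2).
Track B = 6, 11, 17, 28, 45: a Fibonacci-like recurrence a_n = a_{n-1} + a_{n-2}.
Position 15 falls in track A as its term 8, giving -1152.

-1152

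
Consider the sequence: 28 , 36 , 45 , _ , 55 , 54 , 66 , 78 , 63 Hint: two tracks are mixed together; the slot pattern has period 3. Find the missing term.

45

Reading positions in blocks of 3 reveals the pattern AAB — 2 tracks woven together.
Track A = 28, 36, ?, 55, 66, 78: the triangular numbers T_7, T_8, ….
Track B = 45, 54, 63: arithmetic with common difference +9.
Track A's pattern makes the blank 45.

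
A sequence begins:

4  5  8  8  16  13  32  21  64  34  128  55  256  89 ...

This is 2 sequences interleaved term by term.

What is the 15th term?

512

The terms cycle through 2 interleaved subsequences.
Track A is 4, 8, 16, 32, 64, 128, 256, which is successive powers of 2.
Track B is 5, 8, 13, 21, 34, 55, 89, which is Fibonacci-style (each term is the sum of the two before it).
Term 15 comes from track A (its 8th entry): 512.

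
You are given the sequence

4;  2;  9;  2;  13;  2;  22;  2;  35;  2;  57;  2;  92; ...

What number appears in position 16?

2

Split by position mod 2 into 2 tracks.
Subsequence A: 4, 9, 13, 22, 35, 57, 92 (Fibonacci-style (each term is the sum of the two before it)).
Subsequence B: 2, 2, 2, 2, 2, 2 (the constant sequence 2).
Term 16 comes from subsequence B (its 8th entry): 2.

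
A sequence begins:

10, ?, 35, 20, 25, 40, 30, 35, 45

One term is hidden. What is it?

Reading positions in blocks of 3 reveals the pattern AAB — 2 tracks woven together.
Stream A: 10, ?, 20, 25, 30, 35. Arithmetic with common difference +5.
Stream B: 35, 40, 45. Arithmetic with common difference +5.
So the missing entry in stream A is 15.

15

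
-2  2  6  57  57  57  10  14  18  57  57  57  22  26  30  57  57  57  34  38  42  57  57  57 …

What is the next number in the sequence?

The slot pattern repeats as AAABBB (period 6), so there are 2 interleaved tracks.
Stream A is -2, 2, 6, 10, 14, 18, 22, 26, 30, 34, 38, 42, which is arithmetic, step +4.
Stream B is 57, 57, 57, 57, 57, 57, 57, 57, 57, 57, 57, 57, which is always 57.
Position 25 → stream A, term 13 = 46.

46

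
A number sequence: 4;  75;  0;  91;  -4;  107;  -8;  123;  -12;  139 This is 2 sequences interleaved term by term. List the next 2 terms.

-16, 155

Split by position mod 2 into 2 tracks.
Stream A = 4, 0, -4, -8, -12: arithmetic, step −4.
Stream B = 75, 91, 107, 123, 139: arithmetic with common difference +16.
Position 11 → stream A, term 6 = -16.
The 12th slot belongs to stream B; its 6th term is 155.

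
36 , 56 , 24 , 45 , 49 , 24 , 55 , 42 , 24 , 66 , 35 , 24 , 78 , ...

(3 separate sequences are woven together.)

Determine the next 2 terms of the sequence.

28, 24

Split by position mod 3 into 3 tracks.
Stream A is 36, 45, 55, 66, 78, which is triangular numbers starting at T_8.
Stream B is 56, 49, 42, 35, which is arithmetic, step −7.
Stream C is 24, 24, 24, 24, which is always 24.
Position 14 falls in stream B as its term 5, giving 28.
The 15th slot belongs to stream C; its 5th term is 24.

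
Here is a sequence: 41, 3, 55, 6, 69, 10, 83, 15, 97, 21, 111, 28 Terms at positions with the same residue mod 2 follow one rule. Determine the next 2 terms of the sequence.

125, 36

The terms cycle through 2 interleaved subsequences.
Track A: 41, 55, 69, 83, 97, 111 (arithmetic, step +14).
Track B: 3, 6, 10, 15, 21, 28 (triangular numbers n(n+1)/2 for n = 2, 3, …).
Term 13 comes from track A (its 7th entry): 125.
Position 14 → track B, term 7 = 36.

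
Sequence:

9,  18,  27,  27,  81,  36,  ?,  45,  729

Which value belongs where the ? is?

243

Odd-indexed and even-indexed terms follow separate rules.
Subsequence A is 9, 27, 81, ?, 729, which is successive powers of 3.
Subsequence B is 18, 27, 36, 45, which is adding 9 each time.
So the missing entry in subsequence A is 243.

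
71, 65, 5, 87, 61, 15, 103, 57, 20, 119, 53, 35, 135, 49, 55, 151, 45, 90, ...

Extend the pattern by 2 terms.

The terms cycle through 3 interleaved subsequences.
Stream A is 71, 87, 103, 119, 135, 151, which is adding 16 each time.
Stream B is 65, 61, 57, 53, 49, 45, which is linear: a_n = 69 − 4·n.
Stream C is 5, 15, 20, 35, 55, 90, which is a Fibonacci-like recurrence a_n = a_{n-1} + a_{n-2}.
Term 19 comes from stream A (its 7th entry): 167.
Position 20 falls in stream B as its term 7, giving 41.

167, 41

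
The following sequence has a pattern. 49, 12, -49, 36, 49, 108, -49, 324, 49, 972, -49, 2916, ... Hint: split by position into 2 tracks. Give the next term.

Taking every 2nd term gives 2 separate tracks.
Track A: 49, -49, 49, -49, 49, -49. Oscillating between 49 and -49.
Track B: 12, 36, 108, 324, 972, 2916. Geometric with ratio 3.
Position 13 → track A, term 7 = 49.

49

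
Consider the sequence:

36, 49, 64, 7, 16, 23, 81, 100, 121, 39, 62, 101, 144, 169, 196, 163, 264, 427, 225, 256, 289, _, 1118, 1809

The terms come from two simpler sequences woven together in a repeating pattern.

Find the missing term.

The slot pattern repeats as AAABBB (period 6), so there are 2 interleaved tracks.
Track A = 36, 49, 64, 81, 100, 121, 144, 169, 196, 225, 256, 289: the squares 6², 7², 8², ….
Track B = 7, 16, 23, 39, 62, 101, 163, 264, 427, ?, 1118, 1809: a Fibonacci-like recurrence a_n = a_{n-1} + a_{n-2}.
The gap is track B's term 10; the rule gives 691.

691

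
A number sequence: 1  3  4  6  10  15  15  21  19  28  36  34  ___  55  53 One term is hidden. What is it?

45

Reading positions in blocks of 3 reveals the pattern AAB — 2 tracks woven together.
Stream A: 1, 3, 6, 10, 15, 21, 28, 36, ?, 55 — triangular numbers starting at T_1.
Stream B: 4, 15, 19, 34, 53 — Fibonacci-style (each term is the sum of the two before it).
The gap is stream A's term 9; the rule gives 45.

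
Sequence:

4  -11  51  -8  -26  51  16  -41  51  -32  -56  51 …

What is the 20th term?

-101

Split by position mod 3 into 3 tracks.
Track A: 4, -8, 16, -32 — a geometric progression (common ratio -2).
Track B: -11, -26, -41, -56 — linear: a_n = 4 − 15·n.
Track C: 51, 51, 51, 51 — always 51.
Position 20 falls in track B as its term 7, giving -101.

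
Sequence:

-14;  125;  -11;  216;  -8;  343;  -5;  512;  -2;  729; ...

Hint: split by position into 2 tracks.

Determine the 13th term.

Positions 1, 3, 5, … form one subsequence and positions 2, 4, 6, … form another.
Track A: -14, -11, -8, -5, -2 (arithmetic with common difference +3).
Track B: 125, 216, 343, 512, 729 (consecutive cubes n³ from n = 5).
Term 13 comes from track A (its 7th entry): 4.

4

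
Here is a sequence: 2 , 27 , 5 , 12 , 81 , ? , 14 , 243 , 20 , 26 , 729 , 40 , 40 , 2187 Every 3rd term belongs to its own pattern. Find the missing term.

The terms cycle through 3 interleaved subsequences.
Subsequence A = 2, 12, 14, 26, 40: a Fibonacci-like recurrence a_n = a_{n-1} + a_{n-2}.
Subsequence B = 27, 81, 243, 729, 2187: powers of 3.
Subsequence C = 5, ?, 20, 40: geometric with ratio 2.
Filling subsequence C at index 2 by its rule yields 10.

10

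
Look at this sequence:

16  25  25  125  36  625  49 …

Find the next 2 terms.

Odd-indexed and even-indexed terms follow separate rules.
Subsequence A: 16, 25, 36, 49 (perfect squares starting at 4²).
Subsequence B: 25, 125, 625 (powers of 5).
Position 8 falls in subsequence B as its term 4, giving 3125.
Position 9 → subsequence A, term 5 = 64.

3125, 64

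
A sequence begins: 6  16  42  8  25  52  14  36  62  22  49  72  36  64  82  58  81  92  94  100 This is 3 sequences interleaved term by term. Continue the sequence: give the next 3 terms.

102, 152, 121

The terms cycle through 3 interleaved subsequences.
Subsequence A = 6, 8, 14, 22, 36, 58, 94: a Fibonacci-like recurrence a_n = a_{n-1} + a_{n-2}.
Subsequence B = 16, 25, 36, 49, 64, 81, 100: consecutive squares n² from n = 4.
Subsequence C = 42, 52, 62, 72, 82, 92: linear: a_n = 32 + 10·n.
Position 21 falls in subsequence C as its term 7, giving 102.
Position 22 falls in subsequence A as its term 8, giving 152.
Position 23 → subsequence B, term 8 = 121.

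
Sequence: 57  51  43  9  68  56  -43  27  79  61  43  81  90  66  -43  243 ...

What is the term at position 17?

Read the sequence 4 terms at a time; column i is its own pattern.
Track A: 57, 68, 79, 90 — arithmetic, step +11.
Track B: 51, 56, 61, 66 — arithmetic, step +5.
Track C: 43, -43, 43, -43 — the oscillation 43·(−1)^(n+1).
Track D: 9, 27, 81, 243 — powers of 3.
The 17th slot belongs to track A; its 5th term is 101.

101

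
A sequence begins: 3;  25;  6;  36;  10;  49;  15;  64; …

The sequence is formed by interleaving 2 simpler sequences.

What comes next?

Positions 1, 3, 5, … form one subsequence and positions 2, 4, 6, … form another.
Track A: 3, 6, 10, 15. Triangular numbers n(n+1)/2 for n = 2, 3, ….
Track B: 25, 36, 49, 64. The squares 5², 6², 7², ….
The 9th slot belongs to track A; its 5th term is 21.

21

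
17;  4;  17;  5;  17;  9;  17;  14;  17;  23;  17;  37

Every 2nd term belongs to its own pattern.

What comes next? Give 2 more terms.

17, 60

Positions 1, 3, 5, … form one subsequence and positions 2, 4, 6, … form another.
Track A: 17, 17, 17, 17, 17, 17. The constant sequence 17.
Track B: 4, 5, 9, 14, 23, 37. Fibonacci-style (each term is the sum of the two before it).
The 13th slot belongs to track A; its 7th term is 17.
Position 14 falls in track B as its term 7, giving 60.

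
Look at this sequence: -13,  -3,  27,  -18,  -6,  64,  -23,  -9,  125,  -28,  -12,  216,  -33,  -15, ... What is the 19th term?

Read the sequence 3 terms at a time; column i is its own pattern.
Stream A: -13, -18, -23, -28, -33 (linear: a_n = -8 − 5·n).
Stream B: -3, -6, -9, -12, -15 (arithmetic with common difference −3).
Stream C: 27, 64, 125, 216 (consecutive cubes n³ from n = 3).
Term 19 comes from stream A (its 7th entry): -43.

-43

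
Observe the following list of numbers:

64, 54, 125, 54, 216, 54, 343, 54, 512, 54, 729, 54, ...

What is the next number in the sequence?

Odd-indexed and even-indexed terms follow separate rules.
Track A: 64, 125, 216, 343, 512, 729. Perfect cubes starting at 4³.
Track B: 54, 54, 54, 54, 54, 54. The constant sequence 54.
Position 13 falls in track A as its term 7, giving 1000.

1000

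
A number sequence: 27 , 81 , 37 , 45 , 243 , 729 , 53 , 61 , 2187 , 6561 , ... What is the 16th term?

The slot pattern repeats as AABB (period 4), so there are 2 interleaved tracks.
Track A: 27, 81, 243, 729, 2187, 6561 (successive powers of 3).
Track B: 37, 45, 53, 61 (adding 8 each time).
Position 16 → track B, term 8 = 93.

93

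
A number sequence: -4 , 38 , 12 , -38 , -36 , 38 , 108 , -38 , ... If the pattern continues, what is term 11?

972

Taking every 2nd term gives 2 separate tracks.
Stream A: -4, 12, -36, 108. Geometric, ×-3 each step.
Stream B: 38, -38, 38, -38. Oscillating between 38 and -38.
Term 11 comes from stream A (its 6th entry): 972.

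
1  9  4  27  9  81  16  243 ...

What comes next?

Split by position mod 2 into 2 tracks.
Track A: 1, 4, 9, 16. Perfect squares starting at 1².
Track B: 9, 27, 81, 243. Powers 3^2, 3^3, 3^4, ….
Position 9 → track A, term 5 = 25.

25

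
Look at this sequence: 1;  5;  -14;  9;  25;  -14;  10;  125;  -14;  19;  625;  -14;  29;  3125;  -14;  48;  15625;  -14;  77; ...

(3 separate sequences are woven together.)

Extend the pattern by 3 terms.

78125, -14, 125

Taking every 3rd term gives 3 separate tracks.
Track A: 1, 9, 10, 19, 29, 48, 77. Fibonacci-style (each term is the sum of the two before it).
Track B: 5, 25, 125, 625, 3125, 15625. Geometric, ×5 each step.
Track C: -14, -14, -14, -14, -14, -14. Always -14.
Term 20 comes from track B (its 7th entry): 78125.
Position 21 → track C, term 7 = -14.
Position 22 → track A, term 8 = 125.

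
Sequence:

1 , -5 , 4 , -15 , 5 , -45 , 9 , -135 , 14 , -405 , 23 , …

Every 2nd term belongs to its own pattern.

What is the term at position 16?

-10935

Positions 1, 3, 5, … form one subsequence and positions 2, 4, 6, … form another.
Track A = 1, 4, 5, 9, 14, 23: each term equals the sum of the previous two.
Track B = -5, -15, -45, -135, -405: geometric, ×3 each step.
Position 16 falls in track B as its term 8, giving -10935.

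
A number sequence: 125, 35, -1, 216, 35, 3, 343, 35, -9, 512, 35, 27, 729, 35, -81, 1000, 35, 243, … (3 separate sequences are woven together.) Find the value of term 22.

Read the sequence 3 terms at a time; column i is its own pattern.
Track A = 125, 216, 343, 512, 729, 1000: the cubes 5³, 6³, 7³, ….
Track B = 35, 35, 35, 35, 35, 35: constant 35.
Track C = -1, 3, -9, 27, -81, 243: geometric, ×-3 each step.
Position 22 falls in track A as its term 8, giving 1728.

1728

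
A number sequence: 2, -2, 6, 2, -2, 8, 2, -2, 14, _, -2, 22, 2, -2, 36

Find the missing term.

The slot pattern repeats as AAB (period 3), so there are 2 interleaved tracks.
Track A = 2, -2, 2, -2, 2, -2, ?, -2, 2, -2: the oscillation 2·(−1)^(n+1).
Track B = 6, 8, 14, 22, 36: a Fibonacci-like recurrence a_n = a_{n-1} + a_{n-2}.
So the missing entry in track A is 2.

2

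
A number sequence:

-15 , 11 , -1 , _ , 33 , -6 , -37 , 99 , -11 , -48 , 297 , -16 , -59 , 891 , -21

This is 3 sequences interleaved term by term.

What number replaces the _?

-26

The terms cycle through 3 interleaved subsequences.
Track A: -15, ?, -37, -48, -59. Arithmetic, step −11.
Track B: 11, 33, 99, 297, 891. Multiplying by 3 each time.
Track C: -1, -6, -11, -16, -21. Linear: a_n = 4 − 5·n.
The gap is track A's term 2; the rule gives -26.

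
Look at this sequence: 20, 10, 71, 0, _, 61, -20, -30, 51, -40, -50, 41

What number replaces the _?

-10

Reading positions in blocks of 3 reveals the pattern AAB — 2 tracks woven together.
Stream A: 20, 10, 0, ?, -20, -30, -40, -50 (arithmetic with common difference −10).
Stream B: 71, 61, 51, 41 (linear: a_n = 81 − 10·n).
Filling stream A at index 4 by its rule yields -10.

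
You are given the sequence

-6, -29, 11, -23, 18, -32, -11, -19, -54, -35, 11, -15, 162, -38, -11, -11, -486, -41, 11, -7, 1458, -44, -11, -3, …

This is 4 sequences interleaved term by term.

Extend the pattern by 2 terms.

-4374, -47

Split by position mod 4 into 4 tracks.
Stream A: -6, 18, -54, 162, -486, 1458 — geometric, ×-3 each step.
Stream B: -29, -32, -35, -38, -41, -44 — linear: a_n = -26 − 3·n.
Stream C: 11, -11, 11, -11, 11, -11 — alternating ±11.
Stream D: -23, -19, -15, -11, -7, -3 — linear: a_n = -27 + 4·n.
Position 25 → stream A, term 7 = -4374.
Term 26 comes from stream B (its 7th entry): -47.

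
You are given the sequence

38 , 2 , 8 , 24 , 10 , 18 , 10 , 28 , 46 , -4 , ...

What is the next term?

Reading positions in blocks of 3 reveals the pattern ABB — 2 tracks woven together.
Track A: 38, 24, 10, -4 (arithmetic with common difference −14).
Track B: 2, 8, 10, 18, 28, 46 (a Fibonacci-like recurrence a_n = a_{n-1} + a_{n-2}).
The 11th slot belongs to track B; its 7th term is 74.

74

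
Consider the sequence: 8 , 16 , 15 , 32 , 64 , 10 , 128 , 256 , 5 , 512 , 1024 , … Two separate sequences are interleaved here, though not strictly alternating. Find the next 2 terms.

The slot pattern repeats as AAB (period 3), so there are 2 interleaved tracks.
Stream A: 8, 16, 32, 64, 128, 256, 512, 1024 (successive powers of 2).
Stream B: 15, 10, 5 (arithmetic with common difference −5).
Term 12 comes from stream B (its 4th entry): 0.
Term 13 comes from stream A (its 9th entry): 2048.

0, 2048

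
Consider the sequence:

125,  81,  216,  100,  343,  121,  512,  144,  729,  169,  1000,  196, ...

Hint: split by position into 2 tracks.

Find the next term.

1331

Split by position mod 2 into 2 tracks.
Track A: 125, 216, 343, 512, 729, 1000. Perfect cubes starting at 5³.
Track B: 81, 100, 121, 144, 169, 196. Consecutive squares n² from n = 9.
Position 13 → track A, term 7 = 1331.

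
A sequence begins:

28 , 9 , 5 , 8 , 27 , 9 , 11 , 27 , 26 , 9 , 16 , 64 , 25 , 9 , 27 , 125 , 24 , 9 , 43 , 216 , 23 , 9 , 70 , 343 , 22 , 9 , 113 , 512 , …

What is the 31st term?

Taking every 4th term gives 4 separate tracks.
Track A = 28, 27, 26, 25, 24, 23, 22: subtracting 1 each time.
Track B = 9, 9, 9, 9, 9, 9, 9: constant 9.
Track C = 5, 11, 16, 27, 43, 70, 113: Fibonacci-style (each term is the sum of the two before it).
Track D = 8, 27, 64, 125, 216, 343, 512: perfect cubes starting at 2³.
Position 31 → track C, term 8 = 183.

183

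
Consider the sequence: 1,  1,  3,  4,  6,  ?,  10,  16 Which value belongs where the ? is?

The terms cycle through 2 interleaved subsequences.
Stream A is 1, 3, 6, 10, which is triangular numbers n(n+1)/2 for n = 1, 2, ….
Stream B is 1, 4, ?, 16, which is the squares 1², 2², 3², ….
The gap is stream B's term 3; the rule gives 9.

9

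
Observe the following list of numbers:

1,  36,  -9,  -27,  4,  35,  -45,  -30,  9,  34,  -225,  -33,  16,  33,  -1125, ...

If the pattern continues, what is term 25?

Split by position mod 4 into 4 tracks.
Track A = 1, 4, 9, 16: the squares 1², 2², 3², ….
Track B = 36, 35, 34, 33: subtracting 1 each time.
Track C = -9, -45, -225, -1125: a geometric progression (common ratio 5).
Track D = -27, -30, -33: arithmetic, step −3.
Position 25 falls in track A as its term 7, giving 49.

49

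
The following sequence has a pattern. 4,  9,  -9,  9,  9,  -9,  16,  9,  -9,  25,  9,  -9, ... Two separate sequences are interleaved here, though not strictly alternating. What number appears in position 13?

Reading positions in blocks of 3 reveals the pattern ABB — 2 tracks woven together.
Stream A: 4, 9, 16, 25 — the squares 2², 3², 4², ….
Stream B: 9, -9, 9, -9, 9, -9, 9, -9 — oscillating between 9 and -9.
Position 13 → stream A, term 5 = 36.

36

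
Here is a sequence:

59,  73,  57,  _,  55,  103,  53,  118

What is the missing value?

Taking every 2nd term gives 2 separate tracks.
Track A: 59, 57, 55, 53 (arithmetic, step −2).
Track B: 73, ?, 103, 118 (arithmetic with common difference +15).
So the missing entry in track B is 88.

88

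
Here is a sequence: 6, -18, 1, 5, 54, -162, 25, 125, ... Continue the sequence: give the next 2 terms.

The slot pattern repeats as AABB (period 4), so there are 2 interleaved tracks.
Track A = 6, -18, 54, -162: geometric, ×-3 each step.
Track B = 1, 5, 25, 125: powers of 5.
The 9th slot belongs to track A; its 5th term is 486.
Term 10 comes from track A (its 6th entry): -1458.

486, -1458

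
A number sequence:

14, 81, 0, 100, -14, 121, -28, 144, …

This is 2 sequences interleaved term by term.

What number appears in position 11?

Odd-indexed and even-indexed terms follow separate rules.
Track A is 14, 0, -14, -28, which is arithmetic with common difference −14.
Track B is 81, 100, 121, 144, which is perfect squares starting at 9².
Term 11 comes from track A (its 6th entry): -56.

-56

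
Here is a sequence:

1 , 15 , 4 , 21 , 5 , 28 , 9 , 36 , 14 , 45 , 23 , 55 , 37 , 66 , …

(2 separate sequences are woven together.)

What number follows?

60

The terms cycle through 2 interleaved subsequences.
Track A = 1, 4, 5, 9, 14, 23, 37: each term equals the sum of the previous two.
Track B = 15, 21, 28, 36, 45, 55, 66: triangular numbers starting at T_5.
Term 15 comes from track A (its 8th entry): 60.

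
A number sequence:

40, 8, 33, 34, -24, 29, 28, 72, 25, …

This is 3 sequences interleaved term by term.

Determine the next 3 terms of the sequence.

22, -216, 21

Split by position mod 3 into 3 tracks.
Track A: 40, 34, 28 — arithmetic, step −6.
Track B: 8, -24, 72 — a geometric progression (common ratio -3).
Track C: 33, 29, 25 — arithmetic with common difference −4.
The 10th slot belongs to track A; its 4th term is 22.
Position 11 → track B, term 4 = -216.
Position 12 → track C, term 4 = 21.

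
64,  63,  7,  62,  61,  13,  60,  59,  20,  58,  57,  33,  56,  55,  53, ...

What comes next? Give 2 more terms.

54, 53

The slot pattern repeats as AAB (period 3), so there are 2 interleaved tracks.
Track A: 64, 63, 62, 61, 60, 59, 58, 57, 56, 55 — subtracting 1 each time.
Track B: 7, 13, 20, 33, 53 — each term equals the sum of the previous two.
The 16th slot belongs to track A; its 11th term is 54.
Term 17 comes from track A (its 12th entry): 53.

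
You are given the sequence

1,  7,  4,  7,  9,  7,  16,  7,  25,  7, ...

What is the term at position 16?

Positions 1, 3, 5, … form one subsequence and positions 2, 4, 6, … form another.
Track A is 1, 4, 9, 16, 25, which is the squares 1², 2², 3², ….
Track B is 7, 7, 7, 7, 7, which is constant 7.
Term 16 comes from track B (its 8th entry): 7.

7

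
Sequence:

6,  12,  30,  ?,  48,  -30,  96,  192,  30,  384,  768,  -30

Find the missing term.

Positions follow the repeating pattern AAB; grouping by letter gives 2 tracks.
Track A: 6, 12, ?, 48, 96, 192, 384, 768 (multiplying by 2 each time).
Track B: 30, -30, 30, -30 (alternating ±30).
So the missing entry in track A is 24.

24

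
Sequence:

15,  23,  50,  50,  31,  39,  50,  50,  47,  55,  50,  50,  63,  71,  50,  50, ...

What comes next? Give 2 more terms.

79, 87

Reading positions in blocks of 4 reveals the pattern AABB — 2 tracks woven together.
Track A = 15, 23, 31, 39, 47, 55, 63, 71: arithmetic, step +8.
Track B = 50, 50, 50, 50, 50, 50, 50, 50: always 50.
The 17th slot belongs to track A; its 9th term is 79.
Term 18 comes from track A (its 10th entry): 87.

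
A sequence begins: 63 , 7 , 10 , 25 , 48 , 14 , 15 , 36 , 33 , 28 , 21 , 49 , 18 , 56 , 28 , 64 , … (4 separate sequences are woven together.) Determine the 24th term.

100

Read the sequence 4 terms at a time; column i is its own pattern.
Stream A is 63, 48, 33, 18, which is arithmetic with common difference −15.
Stream B is 7, 14, 28, 56, which is a geometric progression (common ratio 2).
Stream C is 10, 15, 21, 28, which is triangular numbers n(n+1)/2 for n = 4, 5, ….
Stream D is 25, 36, 49, 64, which is perfect squares starting at 5².
Position 24 falls in stream D as its term 6, giving 100.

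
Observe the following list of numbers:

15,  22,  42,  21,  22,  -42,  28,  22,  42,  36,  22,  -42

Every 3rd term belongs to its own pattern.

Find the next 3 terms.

45, 22, 42

The terms cycle through 3 interleaved subsequences.
Track A is 15, 21, 28, 36, which is the triangular numbers T_5, T_6, ….
Track B is 22, 22, 22, 22, which is constant 22.
Track C is 42, -42, 42, -42, which is the oscillation 42·(−1)^(n+1).
Position 13 falls in track A as its term 5, giving 45.
Position 14 falls in track B as its term 5, giving 22.
Term 15 comes from track C (its 5th entry): 42.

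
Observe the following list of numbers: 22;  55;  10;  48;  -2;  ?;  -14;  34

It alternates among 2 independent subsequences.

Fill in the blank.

41

Split by position mod 2 into 2 tracks.
Stream A = 22, 10, -2, -14: arithmetic, step −12.
Stream B = 55, 48, ?, 34: linear: a_n = 62 − 7·n.
So the missing entry in stream B is 41.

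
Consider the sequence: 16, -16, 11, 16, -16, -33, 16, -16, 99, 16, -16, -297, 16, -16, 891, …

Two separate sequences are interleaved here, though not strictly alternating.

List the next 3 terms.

16, -16, -2673

Reading positions in blocks of 3 reveals the pattern AAB — 2 tracks woven together.
Stream A: 16, -16, 16, -16, 16, -16, 16, -16, 16, -16. The oscillation 16·(−1)^(n+1).
Stream B: 11, -33, 99, -297, 891. Geometric with ratio -3.
Position 16 falls in stream A as its term 11, giving 16.
Term 17 comes from stream A (its 12th entry): -16.
Position 18 falls in stream B as its term 6, giving -2673.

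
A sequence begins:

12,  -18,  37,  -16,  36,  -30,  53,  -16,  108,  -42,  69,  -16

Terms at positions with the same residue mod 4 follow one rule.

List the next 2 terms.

324, -54

Split by position mod 4: positions 1, 5, 9, … form one track, and each other residue class forms its own.
Subsequence A = 12, 36, 108: geometric with ratio 3.
Subsequence B = -18, -30, -42: subtracting 12 each time.
Subsequence C = 37, 53, 69: arithmetic, step +16.
Subsequence D = -16, -16, -16: always -16.
The 13th slot belongs to subsequence A; its 4th term is 324.
The 14th slot belongs to subsequence B; its 4th term is -54.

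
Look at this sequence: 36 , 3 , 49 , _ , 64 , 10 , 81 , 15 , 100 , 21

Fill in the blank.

6

Positions 1, 3, 5, … form one subsequence and positions 2, 4, 6, … form another.
Track A = 36, 49, 64, 81, 100: consecutive squares n² from n = 6.
Track B = 3, ?, 10, 15, 21: triangular numbers n(n+1)/2 for n = 2, 3, ….
So the missing entry in track B is 6.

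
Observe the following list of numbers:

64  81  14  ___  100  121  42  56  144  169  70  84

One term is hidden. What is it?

28

Positions follow the repeating pattern AABB; grouping by letter gives 2 tracks.
Stream A: 64, 81, 100, 121, 144, 169 (perfect squares starting at 8²).
Stream B: 14, ?, 42, 56, 70, 84 (arithmetic, step +14).
So the missing entry in stream B is 28.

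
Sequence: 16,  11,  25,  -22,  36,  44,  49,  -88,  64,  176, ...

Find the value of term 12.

The terms cycle through 2 interleaved subsequences.
Track A: 16, 25, 36, 49, 64 (perfect squares starting at 4²).
Track B: 11, -22, 44, -88, 176 (a geometric progression (common ratio -2)).
Position 12 falls in track B as its term 6, giving -352.

-352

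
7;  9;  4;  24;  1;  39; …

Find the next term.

-2

Split by position mod 2 into 2 tracks.
Stream A: 7, 4, 1 (subtracting 3 each time).
Stream B: 9, 24, 39 (adding 15 each time).
The 7th slot belongs to stream A; its 4th term is -2.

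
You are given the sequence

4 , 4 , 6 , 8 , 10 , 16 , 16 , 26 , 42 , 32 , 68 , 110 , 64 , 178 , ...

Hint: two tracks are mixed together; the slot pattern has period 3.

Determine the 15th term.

Positions follow the repeating pattern ABB; grouping by letter gives 2 tracks.
Stream A: 4, 8, 16, 32, 64 — geometric, ×2 each step.
Stream B: 4, 6, 10, 16, 26, 42, 68, 110, 178 — Fibonacci-style (each term is the sum of the two before it).
Position 15 → stream B, term 10 = 288.

288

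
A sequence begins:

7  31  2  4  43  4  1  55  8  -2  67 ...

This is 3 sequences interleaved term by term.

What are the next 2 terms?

16, -5

The terms cycle through 3 interleaved subsequences.
Stream A: 7, 4, 1, -2. Linear: a_n = 10 − 3·n.
Stream B: 31, 43, 55, 67. Arithmetic with common difference +12.
Stream C: 2, 4, 8. Powers of 2.
Position 12 falls in stream C as its term 4, giving 16.
Position 13 falls in stream A as its term 5, giving -5.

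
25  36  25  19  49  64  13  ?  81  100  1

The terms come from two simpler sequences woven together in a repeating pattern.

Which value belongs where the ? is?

7

The slot pattern repeats as AABB (period 4), so there are 2 interleaved tracks.
Subsequence A: 25, 36, 49, 64, 81, 100 (consecutive squares n² from n = 5).
Subsequence B: 25, 19, 13, ?, 1 (linear: a_n = 31 − 6·n).
Subsequence B's pattern makes the blank 7.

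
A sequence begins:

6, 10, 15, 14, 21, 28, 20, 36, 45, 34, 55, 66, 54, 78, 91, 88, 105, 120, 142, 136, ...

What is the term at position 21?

Positions follow the repeating pattern ABB; grouping by letter gives 2 tracks.
Track A = 6, 14, 20, 34, 54, 88, 142: each term equals the sum of the previous two.
Track B = 10, 15, 21, 28, 36, 45, 55, 66, 78, 91, 105, 120, 136: the triangular numbers T_4, T_5, ….
Position 21 → track B, term 14 = 153.

153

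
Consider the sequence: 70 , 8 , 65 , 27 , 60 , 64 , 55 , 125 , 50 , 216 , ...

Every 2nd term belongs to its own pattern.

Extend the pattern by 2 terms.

Odd-indexed and even-indexed terms follow separate rules.
Stream A: 70, 65, 60, 55, 50. Linear: a_n = 75 − 5·n.
Stream B: 8, 27, 64, 125, 216. Perfect cubes starting at 2³.
Term 11 comes from stream A (its 6th entry): 45.
Term 12 comes from stream B (its 6th entry): 343.

45, 343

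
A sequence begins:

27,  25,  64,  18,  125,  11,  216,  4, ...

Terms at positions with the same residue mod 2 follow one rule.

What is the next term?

Odd-indexed and even-indexed terms follow separate rules.
Stream A is 27, 64, 125, 216, which is consecutive cubes n³ from n = 3.
Stream B is 25, 18, 11, 4, which is arithmetic, step −7.
Position 9 → stream A, term 5 = 343.

343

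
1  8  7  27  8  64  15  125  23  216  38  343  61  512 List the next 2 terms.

99, 729

Positions 1, 3, 5, … form one subsequence and positions 2, 4, 6, … form another.
Track A: 1, 7, 8, 15, 23, 38, 61 — a Fibonacci-like recurrence a_n = a_{n-1} + a_{n-2}.
Track B: 8, 27, 64, 125, 216, 343, 512 — the cubes 2³, 3³, 4³, ….
Position 15 falls in track A as its term 8, giving 99.
Position 16 → track B, term 8 = 729.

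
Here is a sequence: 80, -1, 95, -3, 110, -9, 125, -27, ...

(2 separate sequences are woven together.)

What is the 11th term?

155

The terms cycle through 2 interleaved subsequences.
Track A = 80, 95, 110, 125: arithmetic, step +15.
Track B = -1, -3, -9, -27: geometric, ×3 each step.
Term 11 comes from track A (its 6th entry): 155.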